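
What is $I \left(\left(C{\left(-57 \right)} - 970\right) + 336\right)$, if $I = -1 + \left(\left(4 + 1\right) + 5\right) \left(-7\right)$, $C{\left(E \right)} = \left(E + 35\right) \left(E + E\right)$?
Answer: $-133054$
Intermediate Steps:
$C{\left(E \right)} = 2 E \left(35 + E\right)$ ($C{\left(E \right)} = \left(35 + E\right) 2 E = 2 E \left(35 + E\right)$)
$I = -71$ ($I = -1 + \left(5 + 5\right) \left(-7\right) = -1 + 10 \left(-7\right) = -1 - 70 = -71$)
$I \left(\left(C{\left(-57 \right)} - 970\right) + 336\right) = - 71 \left(\left(2 \left(-57\right) \left(35 - 57\right) - 970\right) + 336\right) = - 71 \left(\left(2 \left(-57\right) \left(-22\right) - 970\right) + 336\right) = - 71 \left(\left(2508 - 970\right) + 336\right) = - 71 \left(1538 + 336\right) = \left(-71\right) 1874 = -133054$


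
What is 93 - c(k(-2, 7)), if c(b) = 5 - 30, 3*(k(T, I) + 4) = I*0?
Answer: 118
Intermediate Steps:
k(T, I) = -4 (k(T, I) = -4 + (I*0)/3 = -4 + (⅓)*0 = -4 + 0 = -4)
c(b) = -25
93 - c(k(-2, 7)) = 93 - 1*(-25) = 93 + 25 = 118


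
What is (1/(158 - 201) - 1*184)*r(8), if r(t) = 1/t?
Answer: -7913/344 ≈ -23.003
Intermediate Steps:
(1/(158 - 201) - 1*184)*r(8) = (1/(158 - 201) - 1*184)/8 = (1/(-43) - 184)*(⅛) = (-1/43 - 184)*(⅛) = -7913/43*⅛ = -7913/344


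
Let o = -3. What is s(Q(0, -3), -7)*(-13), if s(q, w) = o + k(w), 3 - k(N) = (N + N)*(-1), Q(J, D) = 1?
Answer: 182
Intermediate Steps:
k(N) = 3 + 2*N (k(N) = 3 - (N + N)*(-1) = 3 - 2*N*(-1) = 3 - (-2)*N = 3 + 2*N)
s(q, w) = 2*w (s(q, w) = -3 + (3 + 2*w) = 2*w)
s(Q(0, -3), -7)*(-13) = (2*(-7))*(-13) = -14*(-13) = 182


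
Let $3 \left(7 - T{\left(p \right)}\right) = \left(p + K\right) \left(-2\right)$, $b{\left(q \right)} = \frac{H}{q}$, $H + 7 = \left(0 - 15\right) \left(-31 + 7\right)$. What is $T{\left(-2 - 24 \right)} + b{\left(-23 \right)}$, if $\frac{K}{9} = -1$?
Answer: $- \frac{2186}{69} \approx -31.681$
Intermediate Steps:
$K = -9$ ($K = 9 \left(-1\right) = -9$)
$H = 353$ ($H = -7 + \left(0 - 15\right) \left(-31 + 7\right) = -7 - -360 = -7 + 360 = 353$)
$b{\left(q \right)} = \frac{353}{q}$
$T{\left(p \right)} = 1 + \frac{2 p}{3}$ ($T{\left(p \right)} = 7 - \frac{\left(p - 9\right) \left(-2\right)}{3} = 7 - \frac{\left(-9 + p\right) \left(-2\right)}{3} = 7 - \frac{18 - 2 p}{3} = 7 + \left(-6 + \frac{2 p}{3}\right) = 1 + \frac{2 p}{3}$)
$T{\left(-2 - 24 \right)} + b{\left(-23 \right)} = \left(1 + \frac{2 \left(-2 - 24\right)}{3}\right) + \frac{353}{-23} = \left(1 + \frac{2 \left(-2 - 24\right)}{3}\right) + 353 \left(- \frac{1}{23}\right) = \left(1 + \frac{2}{3} \left(-26\right)\right) - \frac{353}{23} = \left(1 - \frac{52}{3}\right) - \frac{353}{23} = - \frac{49}{3} - \frac{353}{23} = - \frac{2186}{69}$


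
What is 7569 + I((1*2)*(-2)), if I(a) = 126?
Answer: 7695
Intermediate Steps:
7569 + I((1*2)*(-2)) = 7569 + 126 = 7695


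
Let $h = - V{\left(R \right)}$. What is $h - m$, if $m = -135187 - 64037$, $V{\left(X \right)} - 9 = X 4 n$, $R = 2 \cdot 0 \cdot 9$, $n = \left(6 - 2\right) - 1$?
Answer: $199215$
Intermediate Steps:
$n = 3$ ($n = 4 - 1 = 3$)
$R = 0$ ($R = 0 \cdot 9 = 0$)
$V{\left(X \right)} = 9 + 12 X$ ($V{\left(X \right)} = 9 + X 4 \cdot 3 = 9 + 4 X 3 = 9 + 12 X$)
$h = -9$ ($h = - (9 + 12 \cdot 0) = - (9 + 0) = \left(-1\right) 9 = -9$)
$m = -199224$ ($m = -135187 - 64037 = -199224$)
$h - m = -9 - -199224 = -9 + 199224 = 199215$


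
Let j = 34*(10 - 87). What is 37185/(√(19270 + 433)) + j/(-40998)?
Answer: 1309/20499 + 37185*√19703/19703 ≈ 264.98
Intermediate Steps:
j = -2618 (j = 34*(-77) = -2618)
37185/(√(19270 + 433)) + j/(-40998) = 37185/(√(19270 + 433)) - 2618/(-40998) = 37185/(√19703) - 2618*(-1/40998) = 37185*(√19703/19703) + 1309/20499 = 37185*√19703/19703 + 1309/20499 = 1309/20499 + 37185*√19703/19703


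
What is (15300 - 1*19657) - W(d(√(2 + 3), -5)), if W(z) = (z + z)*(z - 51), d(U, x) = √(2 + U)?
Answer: -4361 - 2*√5 + 102*√(2 + √5) ≈ -4155.5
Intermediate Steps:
W(z) = 2*z*(-51 + z) (W(z) = (2*z)*(-51 + z) = 2*z*(-51 + z))
(15300 - 1*19657) - W(d(√(2 + 3), -5)) = (15300 - 1*19657) - 2*√(2 + √(2 + 3))*(-51 + √(2 + √(2 + 3))) = (15300 - 19657) - 2*√(2 + √5)*(-51 + √(2 + √5)) = -4357 - 2*√(2 + √5)*(-51 + √(2 + √5))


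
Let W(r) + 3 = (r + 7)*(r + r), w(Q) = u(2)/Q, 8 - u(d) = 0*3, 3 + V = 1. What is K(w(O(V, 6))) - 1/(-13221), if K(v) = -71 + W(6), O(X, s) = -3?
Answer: 1084123/13221 ≈ 82.000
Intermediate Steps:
V = -2 (V = -3 + 1 = -2)
u(d) = 8 (u(d) = 8 - 0*3 = 8 - 1*0 = 8 + 0 = 8)
w(Q) = 8/Q
W(r) = -3 + 2*r*(7 + r) (W(r) = -3 + (r + 7)*(r + r) = -3 + (7 + r)*(2*r) = -3 + 2*r*(7 + r))
K(v) = 82 (K(v) = -71 + (-3 + 2*6² + 14*6) = -71 + (-3 + 2*36 + 84) = -71 + (-3 + 72 + 84) = -71 + 153 = 82)
K(w(O(V, 6))) - 1/(-13221) = 82 - 1/(-13221) = 82 - 1*(-1/13221) = 82 + 1/13221 = 1084123/13221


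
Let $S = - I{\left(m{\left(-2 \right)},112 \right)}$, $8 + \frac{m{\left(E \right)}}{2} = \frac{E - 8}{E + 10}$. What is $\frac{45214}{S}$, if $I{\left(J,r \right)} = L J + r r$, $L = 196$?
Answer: $- \frac{1739}{343} \approx -5.07$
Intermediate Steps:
$m{\left(E \right)} = -16 + \frac{2 \left(-8 + E\right)}{10 + E}$ ($m{\left(E \right)} = -16 + 2 \frac{E - 8}{E + 10} = -16 + 2 \frac{-8 + E}{10 + E} = -16 + \frac{2 \left(-8 + E\right)}{10 + E}$)
$I{\left(J,r \right)} = r^{2} + 196 J$ ($I{\left(J,r \right)} = 196 J + r r = 196 J + r^{2} = r^{2} + 196 J$)
$S = -8918$ ($S = - (112^{2} + 196 \frac{2 \left(-88 - -14\right)}{10 - 2}) = - (12544 + 196 \frac{2 \left(-88 + 14\right)}{8}) = - (12544 + 196 \cdot 2 \cdot \frac{1}{8} \left(-74\right)) = - (12544 + 196 \left(- \frac{37}{2}\right)) = - (12544 - 3626) = \left(-1\right) 8918 = -8918$)
$\frac{45214}{S} = \frac{45214}{-8918} = 45214 \left(- \frac{1}{8918}\right) = - \frac{1739}{343}$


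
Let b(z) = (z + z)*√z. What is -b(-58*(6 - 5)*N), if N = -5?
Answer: -580*√290 ≈ -9877.0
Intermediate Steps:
b(z) = 2*z^(3/2) (b(z) = (2*z)*√z = 2*z^(3/2))
-b(-58*(6 - 5)*N) = -2*(-58*(6 - 5)*(-5))^(3/2) = -2*(-58*(-5))^(3/2) = -2*290^(3/2) = -2*290*√290 = -580*√290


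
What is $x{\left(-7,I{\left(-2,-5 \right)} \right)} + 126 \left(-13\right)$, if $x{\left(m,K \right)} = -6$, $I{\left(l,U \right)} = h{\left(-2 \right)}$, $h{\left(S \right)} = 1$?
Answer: $-1644$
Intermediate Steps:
$I{\left(l,U \right)} = 1$
$x{\left(-7,I{\left(-2,-5 \right)} \right)} + 126 \left(-13\right) = -6 + 126 \left(-13\right) = -6 - 1638 = -1644$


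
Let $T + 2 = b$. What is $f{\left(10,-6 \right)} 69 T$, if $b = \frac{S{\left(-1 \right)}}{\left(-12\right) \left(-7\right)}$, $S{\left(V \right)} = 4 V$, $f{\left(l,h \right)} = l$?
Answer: $- \frac{9890}{7} \approx -1412.9$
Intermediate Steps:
$b = - \frac{1}{21}$ ($b = \frac{4 \left(-1\right)}{\left(-12\right) \left(-7\right)} = - \frac{4}{84} = \left(-4\right) \frac{1}{84} = - \frac{1}{21} \approx -0.047619$)
$T = - \frac{43}{21}$ ($T = -2 - \frac{1}{21} = - \frac{43}{21} \approx -2.0476$)
$f{\left(10,-6 \right)} 69 T = 10 \cdot 69 \left(- \frac{43}{21}\right) = 690 \left(- \frac{43}{21}\right) = - \frac{9890}{7}$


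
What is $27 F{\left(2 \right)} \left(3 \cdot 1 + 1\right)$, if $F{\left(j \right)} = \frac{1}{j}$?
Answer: $54$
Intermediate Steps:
$27 F{\left(2 \right)} \left(3 \cdot 1 + 1\right) = \frac{27}{2} \left(3 \cdot 1 + 1\right) = 27 \cdot \frac{1}{2} \left(3 + 1\right) = \frac{27}{2} \cdot 4 = 54$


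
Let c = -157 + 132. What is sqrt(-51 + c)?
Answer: 2*I*sqrt(19) ≈ 8.7178*I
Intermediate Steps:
c = -25
sqrt(-51 + c) = sqrt(-51 - 25) = sqrt(-76) = 2*I*sqrt(19)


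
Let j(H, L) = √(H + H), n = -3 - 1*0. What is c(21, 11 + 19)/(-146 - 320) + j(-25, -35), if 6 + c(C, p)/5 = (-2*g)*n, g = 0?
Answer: 15/233 + 5*I*√2 ≈ 0.064378 + 7.0711*I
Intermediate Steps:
n = -3 (n = -3 + 0 = -3)
c(C, p) = -30 (c(C, p) = -30 + 5*(-2*0*(-3)) = -30 + 5*(0*(-3)) = -30 + 5*0 = -30 + 0 = -30)
j(H, L) = √2*√H (j(H, L) = √(2*H) = √2*√H)
c(21, 11 + 19)/(-146 - 320) + j(-25, -35) = -30/(-146 - 320) + √2*√(-25) = -30/(-466) + √2*(5*I) = -30*(-1/466) + 5*I*√2 = 15/233 + 5*I*√2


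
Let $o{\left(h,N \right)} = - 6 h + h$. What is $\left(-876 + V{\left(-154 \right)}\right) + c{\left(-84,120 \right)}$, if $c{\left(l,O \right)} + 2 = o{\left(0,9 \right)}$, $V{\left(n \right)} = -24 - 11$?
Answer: $-913$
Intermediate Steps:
$V{\left(n \right)} = -35$
$o{\left(h,N \right)} = - 5 h$
$c{\left(l,O \right)} = -2$ ($c{\left(l,O \right)} = -2 - 0 = -2 + 0 = -2$)
$\left(-876 + V{\left(-154 \right)}\right) + c{\left(-84,120 \right)} = \left(-876 - 35\right) - 2 = -911 - 2 = -913$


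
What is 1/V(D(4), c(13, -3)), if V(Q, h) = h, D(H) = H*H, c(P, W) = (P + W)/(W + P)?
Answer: 1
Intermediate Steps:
c(P, W) = 1 (c(P, W) = (P + W)/(P + W) = 1)
D(H) = H**2
1/V(D(4), c(13, -3)) = 1/1 = 1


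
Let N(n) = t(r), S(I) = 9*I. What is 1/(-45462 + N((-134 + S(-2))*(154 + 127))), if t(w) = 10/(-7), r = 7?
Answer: -7/318244 ≈ -2.1996e-5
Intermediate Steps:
t(w) = -10/7 (t(w) = 10*(-⅐) = -10/7)
N(n) = -10/7
1/(-45462 + N((-134 + S(-2))*(154 + 127))) = 1/(-45462 - 10/7) = 1/(-318244/7) = -7/318244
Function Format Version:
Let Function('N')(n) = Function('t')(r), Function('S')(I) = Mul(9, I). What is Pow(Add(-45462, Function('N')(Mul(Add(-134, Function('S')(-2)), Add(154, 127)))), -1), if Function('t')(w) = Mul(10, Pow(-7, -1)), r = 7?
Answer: Rational(-7, 318244) ≈ -2.1996e-5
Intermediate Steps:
Function('t')(w) = Rational(-10, 7) (Function('t')(w) = Mul(10, Rational(-1, 7)) = Rational(-10, 7))
Function('N')(n) = Rational(-10, 7)
Pow(Add(-45462, Function('N')(Mul(Add(-134, Function('S')(-2)), Add(154, 127)))), -1) = Pow(Add(-45462, Rational(-10, 7)), -1) = Pow(Rational(-318244, 7), -1) = Rational(-7, 318244)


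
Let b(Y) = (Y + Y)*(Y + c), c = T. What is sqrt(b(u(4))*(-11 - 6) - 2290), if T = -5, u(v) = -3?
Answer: I*sqrt(3106) ≈ 55.732*I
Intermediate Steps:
c = -5
b(Y) = 2*Y*(-5 + Y) (b(Y) = (Y + Y)*(Y - 5) = (2*Y)*(-5 + Y) = 2*Y*(-5 + Y))
sqrt(b(u(4))*(-11 - 6) - 2290) = sqrt((2*(-3)*(-5 - 3))*(-11 - 6) - 2290) = sqrt((2*(-3)*(-8))*(-17) - 2290) = sqrt(48*(-17) - 2290) = sqrt(-816 - 2290) = sqrt(-3106) = I*sqrt(3106)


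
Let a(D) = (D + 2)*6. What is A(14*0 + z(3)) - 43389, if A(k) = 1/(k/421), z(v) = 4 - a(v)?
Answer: -1128535/26 ≈ -43405.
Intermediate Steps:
a(D) = 12 + 6*D (a(D) = (2 + D)*6 = 12 + 6*D)
z(v) = -8 - 6*v (z(v) = 4 - (12 + 6*v) = 4 + (-12 - 6*v) = -8 - 6*v)
A(k) = 421/k (A(k) = 1/(k*(1/421)) = 1/(k/421) = 421/k)
A(14*0 + z(3)) - 43389 = 421/(14*0 + (-8 - 6*3)) - 43389 = 421/(0 + (-8 - 18)) - 43389 = 421/(0 - 26) - 43389 = 421/(-26) - 43389 = 421*(-1/26) - 43389 = -421/26 - 43389 = -1128535/26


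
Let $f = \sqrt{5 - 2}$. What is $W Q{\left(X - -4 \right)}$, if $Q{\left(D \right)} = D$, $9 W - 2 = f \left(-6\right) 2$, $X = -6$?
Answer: $- \frac{4}{9} + \frac{8 \sqrt{3}}{3} \approx 4.1744$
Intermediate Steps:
$f = \sqrt{3} \approx 1.732$
$W = \frac{2}{9} - \frac{4 \sqrt{3}}{3}$ ($W = \frac{2}{9} + \frac{\sqrt{3} \left(-6\right) 2}{9} = \frac{2}{9} + \frac{- 6 \sqrt{3} \cdot 2}{9} = \frac{2}{9} + \frac{\left(-12\right) \sqrt{3}}{9} = \frac{2}{9} - \frac{4 \sqrt{3}}{3} \approx -2.0872$)
$W Q{\left(X - -4 \right)} = \left(\frac{2}{9} - \frac{4 \sqrt{3}}{3}\right) \left(-6 - -4\right) = \left(\frac{2}{9} - \frac{4 \sqrt{3}}{3}\right) \left(-6 + 4\right) = \left(\frac{2}{9} - \frac{4 \sqrt{3}}{3}\right) \left(-2\right) = - \frac{4}{9} + \frac{8 \sqrt{3}}{3}$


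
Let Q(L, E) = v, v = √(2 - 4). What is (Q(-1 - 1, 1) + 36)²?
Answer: (36 + I*√2)² ≈ 1294.0 + 101.82*I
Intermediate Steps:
v = I*√2 (v = √(-2) = I*√2 ≈ 1.4142*I)
Q(L, E) = I*√2
(Q(-1 - 1, 1) + 36)² = (I*√2 + 36)² = (36 + I*√2)²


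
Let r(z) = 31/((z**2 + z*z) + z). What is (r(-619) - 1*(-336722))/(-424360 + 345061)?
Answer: -3183074637/749623237 ≈ -4.2462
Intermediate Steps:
r(z) = 31/(z + 2*z**2) (r(z) = 31/((z**2 + z**2) + z) = 31/(2*z**2 + z) = 31/(z + 2*z**2))
(r(-619) - 1*(-336722))/(-424360 + 345061) = (31/(-619*(1 + 2*(-619))) - 1*(-336722))/(-424360 + 345061) = (31*(-1/619)/(1 - 1238) + 336722)/(-79299) = (31*(-1/619)/(-1237) + 336722)*(-1/79299) = (31*(-1/619)*(-1/1237) + 336722)*(-1/79299) = (31/765703 + 336722)*(-1/79299) = (257829045597/765703)*(-1/79299) = -3183074637/749623237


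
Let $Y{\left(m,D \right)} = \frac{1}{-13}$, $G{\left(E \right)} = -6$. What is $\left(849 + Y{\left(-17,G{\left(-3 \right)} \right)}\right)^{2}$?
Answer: $\frac{121793296}{169} \approx 7.2067 \cdot 10^{5}$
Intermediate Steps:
$Y{\left(m,D \right)} = - \frac{1}{13}$
$\left(849 + Y{\left(-17,G{\left(-3 \right)} \right)}\right)^{2} = \left(849 - \frac{1}{13}\right)^{2} = \left(\frac{11036}{13}\right)^{2} = \frac{121793296}{169}$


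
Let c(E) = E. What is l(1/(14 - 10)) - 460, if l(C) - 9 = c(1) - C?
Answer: -1801/4 ≈ -450.25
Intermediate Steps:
l(C) = 10 - C (l(C) = 9 + (1 - C) = 10 - C)
l(1/(14 - 10)) - 460 = (10 - 1/(14 - 10)) - 460 = (10 - 1/4) - 460 = (10 - 1*¼) - 460 = (10 - ¼) - 460 = 39/4 - 460 = -1801/4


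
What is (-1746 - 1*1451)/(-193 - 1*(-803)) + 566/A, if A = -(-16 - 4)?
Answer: 7033/305 ≈ 23.059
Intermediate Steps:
A = 20 (A = -1*(-20) = 20)
(-1746 - 1*1451)/(-193 - 1*(-803)) + 566/A = (-1746 - 1*1451)/(-193 - 1*(-803)) + 566/20 = (-1746 - 1451)/(-193 + 803) + 566*(1/20) = -3197/610 + 283/10 = 7033/305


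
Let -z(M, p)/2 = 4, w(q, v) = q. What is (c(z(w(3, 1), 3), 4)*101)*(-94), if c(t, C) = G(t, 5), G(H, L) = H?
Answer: 75952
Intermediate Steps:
z(M, p) = -8 (z(M, p) = -2*4 = -8)
c(t, C) = t
(c(z(w(3, 1), 3), 4)*101)*(-94) = -8*101*(-94) = -808*(-94) = 75952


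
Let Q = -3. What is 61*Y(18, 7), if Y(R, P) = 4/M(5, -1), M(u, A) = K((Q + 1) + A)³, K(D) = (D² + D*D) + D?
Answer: 244/3375 ≈ 0.072296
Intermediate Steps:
K(D) = D + 2*D² (K(D) = (D² + D²) + D = 2*D² + D = D + 2*D²)
M(u, A) = (-3 + 2*A)³*(-2 + A)³ (M(u, A) = (((-3 + 1) + A)*(1 + 2*((-3 + 1) + A)))³ = ((-2 + A)*(1 + 2*(-2 + A)))³ = ((-2 + A)*(1 + (-4 + 2*A)))³ = ((-2 + A)*(-3 + 2*A))³ = ((-3 + 2*A)*(-2 + A))³ = (-3 + 2*A)³*(-2 + A)³)
Y(R, P) = 4/3375 (Y(R, P) = 4/(((-3 + 2*(-1))³*(-2 - 1)³)) = 4/(((-3 - 2)³*(-3)³)) = 4/(((-5)³*(-27))) = 4/((-125*(-27))) = 4/3375)
61*Y(18, 7) = 61*(4/3375) = 244/3375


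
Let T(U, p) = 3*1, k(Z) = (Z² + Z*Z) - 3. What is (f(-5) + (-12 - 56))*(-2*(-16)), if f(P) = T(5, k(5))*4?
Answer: -1792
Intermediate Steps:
k(Z) = -3 + 2*Z² (k(Z) = (Z² + Z²) - 3 = 2*Z² - 3 = -3 + 2*Z²)
T(U, p) = 3
f(P) = 12 (f(P) = 3*4 = 12)
(f(-5) + (-12 - 56))*(-2*(-16)) = (12 + (-12 - 56))*(-2*(-16)) = (12 - 68)*32 = -56*32 = -1792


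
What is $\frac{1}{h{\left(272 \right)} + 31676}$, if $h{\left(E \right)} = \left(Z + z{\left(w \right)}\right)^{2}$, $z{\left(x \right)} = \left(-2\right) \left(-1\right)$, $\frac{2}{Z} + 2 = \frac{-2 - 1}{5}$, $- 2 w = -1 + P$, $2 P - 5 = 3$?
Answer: $\frac{169}{5353500} \approx 3.1568 \cdot 10^{-5}$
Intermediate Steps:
$P = 4$ ($P = \frac{5}{2} + \frac{1}{2} \cdot 3 = \frac{5}{2} + \frac{3}{2} = 4$)
$w = - \frac{3}{2}$ ($w = - \frac{-1 + 4}{2} = \left(- \frac{1}{2}\right) 3 = - \frac{3}{2} \approx -1.5$)
$Z = - \frac{10}{13}$ ($Z = \frac{2}{-2 + \frac{-2 - 1}{5}} = \frac{2}{-2 + \left(-2 - 1\right) \frac{1}{5}} = \frac{2}{-2 - \frac{3}{5}} = \frac{2}{- \frac{13}{5}} = 2 \left(- \frac{5}{13}\right) = - \frac{10}{13} \approx -0.76923$)
$z{\left(x \right)} = 2$
$h{\left(E \right)} = \frac{256}{169}$ ($h{\left(E \right)} = \left(- \frac{10}{13} + 2\right)^{2} = \left(\frac{16}{13}\right)^{2} = \frac{256}{169}$)
$\frac{1}{h{\left(272 \right)} + 31676} = \frac{1}{\frac{256}{169} + 31676} = \frac{1}{\frac{5353500}{169}} = \frac{169}{5353500}$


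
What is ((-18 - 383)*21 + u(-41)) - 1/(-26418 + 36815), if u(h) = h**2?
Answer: -70075781/10397 ≈ -6740.0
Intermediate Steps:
((-18 - 383)*21 + u(-41)) - 1/(-26418 + 36815) = ((-18 - 383)*21 + (-41)**2) - 1/(-26418 + 36815) = (-401*21 + 1681) - 1/10397 = (-8421 + 1681) - 1*1/10397 = -6740 - 1/10397 = -70075781/10397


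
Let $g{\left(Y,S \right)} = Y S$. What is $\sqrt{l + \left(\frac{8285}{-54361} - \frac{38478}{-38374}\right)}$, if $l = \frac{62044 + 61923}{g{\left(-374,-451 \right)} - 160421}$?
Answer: $\frac{\sqrt{2666750338156598024635451}}{409908631251} \approx 3.9839$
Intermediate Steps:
$g{\left(Y,S \right)} = S Y$
$l = \frac{123967}{8253}$ ($l = \frac{62044 + 61923}{\left(-451\right) \left(-374\right) - 160421} = \frac{123967}{168674 - 160421} = \frac{123967}{8253} \approx 15.021$)
$\sqrt{l + \left(\frac{8285}{-54361} - \frac{38478}{-38374}\right)} = \sqrt{\frac{123967}{8253} + \left(\frac{8285}{-54361} - \frac{38478}{-38374}\right)} = \sqrt{\frac{123967}{8253} + \left(8285 \left(- \frac{1}{54361}\right) - - \frac{19239}{19187}\right)} = \sqrt{\frac{123967}{8253} + \left(- \frac{8285}{54361} + \frac{19239}{19187}\right)} = \sqrt{\frac{123967}{8253} + \frac{886886984}{1043024507}} = \sqrt{\frac{19517156762603}{1229725893753}} = \frac{\sqrt{2666750338156598024635451}}{409908631251}$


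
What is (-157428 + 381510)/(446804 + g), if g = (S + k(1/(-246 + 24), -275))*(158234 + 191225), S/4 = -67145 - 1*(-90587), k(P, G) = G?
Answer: 74694/10890805697 ≈ 6.8584e-6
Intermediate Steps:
S = 93768 (S = 4*(-67145 - 1*(-90587)) = 4*(-67145 + 90587) = 4*23442 = 93768)
g = 32671970287 (g = (93768 - 275)*(158234 + 191225) = 93493*349459 = 32671970287)
(-157428 + 381510)/(446804 + g) = (-157428 + 381510)/(446804 + 32671970287) = 224082/32672417091 = 224082*(1/32672417091) = 74694/10890805697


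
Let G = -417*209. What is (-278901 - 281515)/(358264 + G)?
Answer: -560416/271111 ≈ -2.0671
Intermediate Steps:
G = -87153
(-278901 - 281515)/(358264 + G) = (-278901 - 281515)/(358264 - 87153) = -560416/271111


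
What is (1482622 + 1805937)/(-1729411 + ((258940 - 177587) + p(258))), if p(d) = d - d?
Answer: -3288559/1648058 ≈ -1.9954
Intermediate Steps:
p(d) = 0
(1482622 + 1805937)/(-1729411 + ((258940 - 177587) + p(258))) = (1482622 + 1805937)/(-1729411 + ((258940 - 177587) + 0)) = 3288559/(-1729411 + (81353 + 0)) = 3288559/(-1729411 + 81353) = 3288559/(-1648058) = 3288559*(-1/1648058) = -3288559/1648058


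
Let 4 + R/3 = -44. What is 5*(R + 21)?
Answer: -615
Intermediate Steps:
R = -144 (R = -12 + 3*(-44) = -12 - 132 = -144)
5*(R + 21) = 5*(-144 + 21) = 5*(-123) = -615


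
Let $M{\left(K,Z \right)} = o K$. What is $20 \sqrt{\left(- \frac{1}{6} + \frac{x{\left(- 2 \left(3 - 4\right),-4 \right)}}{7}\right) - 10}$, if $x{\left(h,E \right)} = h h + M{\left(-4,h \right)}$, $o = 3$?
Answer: $\frac{50 i \sqrt{798}}{21} \approx 67.259 i$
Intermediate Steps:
$M{\left(K,Z \right)} = 3 K$
$x{\left(h,E \right)} = -12 + h^{2}$ ($x{\left(h,E \right)} = h h + 3 \left(-4\right) = h^{2} - 12 = -12 + h^{2}$)
$20 \sqrt{\left(- \frac{1}{6} + \frac{x{\left(- 2 \left(3 - 4\right),-4 \right)}}{7}\right) - 10} = 20 \sqrt{\left(- \frac{1}{6} + \frac{-12 + \left(- 2 \left(3 - 4\right)\right)^{2}}{7}\right) - 10} = 20 \sqrt{\left(\left(-1\right) \frac{1}{6} + \left(-12 + \left(\left(-2\right) \left(-1\right)\right)^{2}\right) \frac{1}{7}\right) - 10} = 20 \sqrt{\left(- \frac{1}{6} + \left(-12 + 2^{2}\right) \frac{1}{7}\right) - 10} = 20 \sqrt{\left(- \frac{1}{6} + \left(-12 + 4\right) \frac{1}{7}\right) - 10} = 20 \sqrt{\left(- \frac{1}{6} - \frac{8}{7}\right) - 10} = 20 \sqrt{- \frac{55}{42} - 10} = 20 \sqrt{- \frac{475}{42}} = 20 \frac{5 i \sqrt{798}}{42} = \frac{50 i \sqrt{798}}{21}$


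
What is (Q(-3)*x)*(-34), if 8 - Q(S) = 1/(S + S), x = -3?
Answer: 833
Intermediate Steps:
Q(S) = 8 - 1/(2*S) (Q(S) = 8 - 1/(S + S) = 8 - 1/(2*S))
(Q(-3)*x)*(-34) = ((8 - ½/(-3))*(-3))*(-34) = ((8 - ½*(-⅓))*(-3))*(-34) = ((8 + ⅙)*(-3))*(-34) = ((49/6)*(-3))*(-34) = -49/2*(-34) = 833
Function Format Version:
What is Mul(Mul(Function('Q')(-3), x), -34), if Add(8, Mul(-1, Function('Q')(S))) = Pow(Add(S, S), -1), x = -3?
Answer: 833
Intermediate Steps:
Function('Q')(S) = Add(8, Mul(Rational(-1, 2), Pow(S, -1))) (Function('Q')(S) = Add(8, Mul(-1, Pow(Add(S, S), -1))) = Add(8, Mul(-1, Pow(Mul(2, S), -1))) = Add(8, Mul(-1, Mul(Rational(1, 2), Pow(S, -1)))) = Add(8, Mul(Rational(-1, 2), Pow(S, -1))))
Mul(Mul(Function('Q')(-3), x), -34) = Mul(Mul(Add(8, Mul(Rational(-1, 2), Pow(-3, -1))), -3), -34) = Mul(Mul(Add(8, Mul(Rational(-1, 2), Rational(-1, 3))), -3), -34) = Mul(Mul(Add(8, Rational(1, 6)), -3), -34) = Mul(Mul(Rational(49, 6), -3), -34) = Mul(Rational(-49, 2), -34) = 833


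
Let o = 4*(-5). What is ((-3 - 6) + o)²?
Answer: 841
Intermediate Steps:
o = -20
((-3 - 6) + o)² = ((-3 - 6) - 20)² = (-9 - 20)² = (-29)² = 841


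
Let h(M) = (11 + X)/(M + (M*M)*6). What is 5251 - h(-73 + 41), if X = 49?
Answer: 8023513/1528 ≈ 5251.0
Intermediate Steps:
h(M) = 60/(M + 6*M²) (h(M) = (11 + 49)/(M + (M*M)*6) = 60/(M + M²*6) = 60/(M + 6*M²))
5251 - h(-73 + 41) = 5251 - 60/((-73 + 41)*(1 + 6*(-73 + 41))) = 5251 - 60/((-32)*(1 + 6*(-32))) = 5251 - 60*(-1)/(32*(1 - 192)) = 5251 - 60*(-1)/(32*(-191)) = 5251 - 60*(-1)*(-1)/(32*191) = 5251 - 1*15/1528 = 5251 - 15/1528 = 8023513/1528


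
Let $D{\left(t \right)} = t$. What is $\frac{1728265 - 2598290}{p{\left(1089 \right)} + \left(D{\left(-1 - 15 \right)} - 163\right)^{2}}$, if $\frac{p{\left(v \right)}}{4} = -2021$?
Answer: $- \frac{870025}{23957} \approx -36.316$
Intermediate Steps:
$p{\left(v \right)} = -8084$ ($p{\left(v \right)} = 4 \left(-2021\right) = -8084$)
$\frac{1728265 - 2598290}{p{\left(1089 \right)} + \left(D{\left(-1 - 15 \right)} - 163\right)^{2}} = \frac{1728265 - 2598290}{-8084 + \left(\left(-1 - 15\right) - 163\right)^{2}} = - \frac{870025}{-8084 + \left(-16 - 163\right)^{2}} = - \frac{870025}{-8084 + \left(-179\right)^{2}} = - \frac{870025}{-8084 + 32041} = - \frac{870025}{23957}$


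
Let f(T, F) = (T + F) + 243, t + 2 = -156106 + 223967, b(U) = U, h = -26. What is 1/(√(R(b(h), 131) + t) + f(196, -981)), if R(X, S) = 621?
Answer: -271/112642 - 2*√1070/56321 ≈ -0.0035674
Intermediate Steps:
t = 67859 (t = -2 + (-156106 + 223967) = -2 + 67861 = 67859)
f(T, F) = 243 + F + T (f(T, F) = (F + T) + 243 = 243 + F + T)
1/(√(R(b(h), 131) + t) + f(196, -981)) = 1/(√(621 + 67859) + (243 - 981 + 196)) = 1/(√68480 - 542) = 1/(8*√1070 - 542) = 1/(-542 + 8*√1070)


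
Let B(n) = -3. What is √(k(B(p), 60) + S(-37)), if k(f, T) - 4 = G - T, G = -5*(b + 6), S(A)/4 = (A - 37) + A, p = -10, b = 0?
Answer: I*√530 ≈ 23.022*I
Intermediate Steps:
S(A) = -148 + 8*A (S(A) = 4*((A - 37) + A) = 4*((-37 + A) + A) = 4*(-37 + 2*A) = -148 + 8*A)
G = -30 (G = -5*(0 + 6) = -5*6 = -30)
k(f, T) = -26 - T (k(f, T) = 4 + (-30 - T) = -26 - T)
√(k(B(p), 60) + S(-37)) = √((-26 - 1*60) + (-148 + 8*(-37))) = √((-26 - 60) + (-148 - 296)) = √(-86 - 444) = √(-530) = I*√530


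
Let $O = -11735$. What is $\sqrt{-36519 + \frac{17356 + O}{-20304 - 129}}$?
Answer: $\frac{2 i \sqrt{77791177779}}{2919} \approx 191.1 i$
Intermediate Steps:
$\sqrt{-36519 + \frac{17356 + O}{-20304 - 129}} = \sqrt{-36519 + \frac{17356 - 11735}{-20304 - 129}} = \sqrt{-36519 + \frac{5621}{-20433}} = \sqrt{-36519 + 5621 \left(- \frac{1}{20433}\right)} = \sqrt{-36519 - \frac{803}{2919}} = \sqrt{- \frac{106599764}{2919}} = \frac{2 i \sqrt{77791177779}}{2919}$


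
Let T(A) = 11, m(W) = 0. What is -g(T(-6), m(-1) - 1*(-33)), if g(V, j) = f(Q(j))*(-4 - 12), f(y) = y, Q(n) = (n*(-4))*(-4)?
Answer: 8448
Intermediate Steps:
Q(n) = 16*n (Q(n) = -4*n*(-4) = 16*n)
g(V, j) = -256*j (g(V, j) = (16*j)*(-4 - 12) = (16*j)*(-16) = -256*j)
-g(T(-6), m(-1) - 1*(-33)) = -(-256)*(0 - 1*(-33)) = -(-256)*(0 + 33) = -(-256)*33 = -1*(-8448) = 8448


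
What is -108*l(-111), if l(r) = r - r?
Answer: 0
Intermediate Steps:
l(r) = 0
-108*l(-111) = -108*0 = 0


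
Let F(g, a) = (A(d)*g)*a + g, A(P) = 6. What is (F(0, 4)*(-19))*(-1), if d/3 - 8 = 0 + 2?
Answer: 0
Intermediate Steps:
d = 30 (d = 24 + 3*(0 + 2) = 24 + 3*2 = 24 + 6 = 30)
F(g, a) = g + 6*a*g (F(g, a) = (6*g)*a + g = 6*a*g + g = g + 6*a*g)
(F(0, 4)*(-19))*(-1) = ((0*(1 + 6*4))*(-19))*(-1) = ((0*(1 + 24))*(-19))*(-1) = ((0*25)*(-19))*(-1) = (0*(-19))*(-1) = 0*(-1) = 0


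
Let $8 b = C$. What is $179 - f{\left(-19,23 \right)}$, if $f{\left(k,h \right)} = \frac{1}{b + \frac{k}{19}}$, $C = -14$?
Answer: $\frac{1973}{11} \approx 179.36$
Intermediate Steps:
$b = - \frac{7}{4}$ ($b = \frac{1}{8} \left(-14\right) = - \frac{7}{4} \approx -1.75$)
$f{\left(k,h \right)} = \frac{1}{- \frac{7}{4} + \frac{k}{19}}$
$179 - f{\left(-19,23 \right)} = 179 - \frac{76}{-133 + 4 \left(-19\right)} = 179 - \frac{76}{-133 - 76} = 179 - \frac{76}{-209} = 179 - 76 \left(- \frac{1}{209}\right) = 179 - - \frac{4}{11} = 179 + \frac{4}{11} = \frac{1973}{11}$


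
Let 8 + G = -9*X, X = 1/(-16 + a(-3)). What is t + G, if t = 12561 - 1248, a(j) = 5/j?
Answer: 599192/53 ≈ 11306.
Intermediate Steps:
X = -3/53 (X = 1/(-16 + 5/(-3)) = 1/(-16 + 5*(-1/3)) = 1/(-16 - 5/3) = 1/(-53/3) = -3/53 ≈ -0.056604)
t = 11313
G = -397/53 (G = -8 - 9*(-3/53) = -8 + 27/53 = -397/53 ≈ -7.4906)
t + G = 11313 - 397/53 = 599192/53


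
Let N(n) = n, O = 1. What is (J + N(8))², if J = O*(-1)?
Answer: 49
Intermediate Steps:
J = -1 (J = 1*(-1) = -1)
(J + N(8))² = (-1 + 8)² = 7² = 49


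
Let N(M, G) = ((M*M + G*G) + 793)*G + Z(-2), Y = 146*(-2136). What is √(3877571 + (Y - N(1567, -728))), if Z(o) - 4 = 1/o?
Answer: √8710269438/2 ≈ 46664.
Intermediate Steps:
Z(o) = 4 + 1/o
Y = -311856
N(M, G) = 7/2 + G*(793 + G² + M²) (N(M, G) = ((M*M + G*G) + 793)*G + (4 + 1/(-2)) = ((M² + G²) + 793)*G + (4 - ½) = ((G² + M²) + 793)*G + 7/2 = (793 + G² + M²)*G + 7/2 = G*(793 + G² + M²) + 7/2 = 7/2 + G*(793 + G² + M²))
√(3877571 + (Y - N(1567, -728))) = √(3877571 + (-311856 - (7/2 + (-728)³ + 793*(-728) - 728*1567²))) = √(3877571 + (-311856 - (7/2 - 385828352 - 577304 - 728*2455489))) = √(3877571 + (-311856 - (7/2 - 385828352 - 577304 - 1787595992))) = √(3877571 + (-311856 - 1*(-4348003289/2))) = √(3877571 + (-311856 + 4348003289/2)) = √(3877571 + 4347379577/2) = √(4355134719/2) = √8710269438/2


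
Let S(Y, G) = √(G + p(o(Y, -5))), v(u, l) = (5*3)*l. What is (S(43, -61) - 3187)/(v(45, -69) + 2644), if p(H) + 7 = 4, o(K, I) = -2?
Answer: -3187/1609 + 8*I/1609 ≈ -1.9807 + 0.004972*I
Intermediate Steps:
v(u, l) = 15*l
p(H) = -3 (p(H) = -7 + 4 = -3)
S(Y, G) = √(-3 + G) (S(Y, G) = √(G - 3) = √(-3 + G))
(S(43, -61) - 3187)/(v(45, -69) + 2644) = (√(-3 - 61) - 3187)/(15*(-69) + 2644) = (√(-64) - 3187)/(-1035 + 2644) = (8*I - 3187)/1609 = (-3187 + 8*I)*(1/1609) = -3187/1609 + 8*I/1609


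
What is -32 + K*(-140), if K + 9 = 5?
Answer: 528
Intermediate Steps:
K = -4 (K = -9 + 5 = -4)
-32 + K*(-140) = -32 - 4*(-140) = -32 + 560 = 528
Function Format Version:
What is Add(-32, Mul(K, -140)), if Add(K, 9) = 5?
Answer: 528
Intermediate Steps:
K = -4 (K = Add(-9, 5) = -4)
Add(-32, Mul(K, -140)) = Add(-32, Mul(-4, -140)) = Add(-32, 560) = 528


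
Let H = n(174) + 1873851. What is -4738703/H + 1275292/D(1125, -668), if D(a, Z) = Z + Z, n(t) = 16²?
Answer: -599091142863/625951738 ≈ -957.09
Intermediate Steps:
n(t) = 256
D(a, Z) = 2*Z
H = 1874107 (H = 256 + 1873851 = 1874107)
-4738703/H + 1275292/D(1125, -668) = -4738703/1874107 + 1275292/((2*(-668))) = -4738703*1/1874107 + 1275292/(-1336) = -4738703/1874107 + 1275292*(-1/1336) = -4738703/1874107 - 318823/334 = -599091142863/625951738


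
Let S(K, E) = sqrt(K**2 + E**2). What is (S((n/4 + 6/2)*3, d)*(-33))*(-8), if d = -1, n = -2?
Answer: 132*sqrt(229) ≈ 1997.5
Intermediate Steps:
S(K, E) = sqrt(E**2 + K**2)
(S((n/4 + 6/2)*3, d)*(-33))*(-8) = (sqrt((-1)**2 + ((-2/4 + 6/2)*3)**2)*(-33))*(-8) = (sqrt(1 + ((-2*1/4 + 6*(1/2))*3)**2)*(-33))*(-8) = (sqrt(1 + ((-1/2 + 3)*3)**2)*(-33))*(-8) = (sqrt(1 + ((5/2)*3)**2)*(-33))*(-8) = (sqrt(1 + (15/2)**2)*(-33))*(-8) = (sqrt(1 + 225/4)*(-33))*(-8) = (sqrt(229/4)*(-33))*(-8) = ((sqrt(229)/2)*(-33))*(-8) = -33*sqrt(229)/2*(-8) = 132*sqrt(229)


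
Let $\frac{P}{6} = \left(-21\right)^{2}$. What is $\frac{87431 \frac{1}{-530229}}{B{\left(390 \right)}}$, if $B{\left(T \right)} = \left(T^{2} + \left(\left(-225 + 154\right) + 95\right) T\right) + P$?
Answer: $- \frac{87431}{87013760274} \approx -1.0048 \cdot 10^{-6}$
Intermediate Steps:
$P = 2646$ ($P = 6 \left(-21\right)^{2} = 6 \cdot 441 = 2646$)
$B{\left(T \right)} = 2646 + T^{2} + 24 T$ ($B{\left(T \right)} = \left(T^{2} + \left(\left(-225 + 154\right) + 95\right) T\right) + 2646 = \left(T^{2} + \left(-71 + 95\right) T\right) + 2646 = \left(T^{2} + 24 T\right) + 2646 = 2646 + T^{2} + 24 T$)
$\frac{87431 \frac{1}{-530229}}{B{\left(390 \right)}} = \frac{87431 \frac{1}{-530229}}{2646 + 390^{2} + 24 \cdot 390} = \frac{87431 \left(- \frac{1}{530229}\right)}{2646 + 152100 + 9360} = - \frac{87431}{530229 \cdot 164106} = \left(- \frac{87431}{530229}\right) \frac{1}{164106} = - \frac{87431}{87013760274}$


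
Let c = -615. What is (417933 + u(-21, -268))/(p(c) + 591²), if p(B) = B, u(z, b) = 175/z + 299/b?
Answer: 336010535/280327464 ≈ 1.1986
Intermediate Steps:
(417933 + u(-21, -268))/(p(c) + 591²) = (417933 + (175/(-21) + 299/(-268)))/(-615 + 591²) = (417933 + (175*(-1/21) + 299*(-1/268)))/(-615 + 349281) = (417933 + (-25/3 - 299/268))/348666 = (417933 - 7597/804)*(1/348666) = (336010535/804)*(1/348666) = 336010535/280327464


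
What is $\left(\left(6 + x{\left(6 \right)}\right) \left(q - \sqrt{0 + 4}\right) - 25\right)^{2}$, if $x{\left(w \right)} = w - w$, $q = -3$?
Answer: $3025$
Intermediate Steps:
$x{\left(w \right)} = 0$
$\left(\left(6 + x{\left(6 \right)}\right) \left(q - \sqrt{0 + 4}\right) - 25\right)^{2} = \left(\left(6 + 0\right) \left(-3 - \sqrt{0 + 4}\right) - 25\right)^{2} = \left(6 \left(-3 - \sqrt{4}\right) - 25\right)^{2} = \left(6 \left(-3 - 2\right) - 25\right)^{2} = \left(6 \left(-5\right) - 25\right)^{2} = \left(-30 - 25\right)^{2} = \left(-55\right)^{2} = 3025$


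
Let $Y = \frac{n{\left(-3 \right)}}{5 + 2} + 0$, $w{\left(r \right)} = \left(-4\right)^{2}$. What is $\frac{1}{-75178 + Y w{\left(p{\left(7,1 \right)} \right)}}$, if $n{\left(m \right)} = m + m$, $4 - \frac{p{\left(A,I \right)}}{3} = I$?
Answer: $- \frac{7}{526342} \approx -1.3299 \cdot 10^{-5}$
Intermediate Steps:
$p{\left(A,I \right)} = 12 - 3 I$
$w{\left(r \right)} = 16$
$n{\left(m \right)} = 2 m$
$Y = - \frac{6}{7}$ ($Y = \frac{2 \left(-3\right)}{5 + 2} + 0 = \frac{1}{7} \left(-6\right) + 0 = - \frac{6}{7} + 0 = - \frac{6}{7} \approx -0.85714$)
$\frac{1}{-75178 + Y w{\left(p{\left(7,1 \right)} \right)}} = \frac{1}{-75178 - \frac{96}{7}} = \frac{1}{- \frac{526342}{7}} = - \frac{7}{526342}$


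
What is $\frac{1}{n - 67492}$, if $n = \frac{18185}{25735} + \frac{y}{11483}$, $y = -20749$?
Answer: $- \frac{59103001}{3989044774924} \approx -1.4816 \cdot 10^{-5}$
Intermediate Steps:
$n = - \frac{65031432}{59103001}$ ($n = \frac{18185}{25735} - \frac{20749}{11483} = 18185 \cdot \frac{1}{25735} - \frac{20749}{11483} = \frac{3637}{5147} - \frac{20749}{11483} = - \frac{65031432}{59103001} \approx -1.1003$)
$\frac{1}{n - 67492} = \frac{1}{- \frac{65031432}{59103001} - 67492} = \frac{1}{- \frac{3989044774924}{59103001}} = - \frac{59103001}{3989044774924}$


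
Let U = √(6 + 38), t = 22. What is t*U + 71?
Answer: 71 + 44*√11 ≈ 216.93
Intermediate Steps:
U = 2*√11 (U = √44 = 2*√11 ≈ 6.6332)
t*U + 71 = 22*(2*√11) + 71 = 44*√11 + 71 = 71 + 44*√11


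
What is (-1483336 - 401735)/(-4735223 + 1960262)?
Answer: 628357/924987 ≈ 0.67931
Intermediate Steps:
(-1483336 - 401735)/(-4735223 + 1960262) = -1885071/(-2774961) = -1885071*(-1/2774961) = 628357/924987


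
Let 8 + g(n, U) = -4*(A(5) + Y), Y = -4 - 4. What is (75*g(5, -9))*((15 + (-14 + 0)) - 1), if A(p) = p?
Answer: 0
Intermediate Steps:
Y = -8
g(n, U) = 4 (g(n, U) = -8 - 4*(5 - 8) = -8 - 4*(-3) = -8 + 12 = 4)
(75*g(5, -9))*((15 + (-14 + 0)) - 1) = (75*4)*((15 + (-14 + 0)) - 1) = 300*((15 - 14) - 1) = 300*(1 - 1) = 300*0 = 0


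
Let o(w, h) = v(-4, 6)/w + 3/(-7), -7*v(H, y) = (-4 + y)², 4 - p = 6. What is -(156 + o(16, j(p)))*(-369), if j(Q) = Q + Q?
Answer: 1606995/28 ≈ 57393.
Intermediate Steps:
p = -2 (p = 4 - 1*6 = 4 - 6 = -2)
v(H, y) = -(-4 + y)²/7
j(Q) = 2*Q
o(w, h) = -3/7 - 4/(7*w) (o(w, h) = (-(-4 + 6)²/7)/w + 3/(-7) = (-⅐*2²)/w + 3*(-⅐) = (-⅐*4)/w - 3/7 = -4/(7*w) - 3/7 = -3/7 - 4/(7*w))
-(156 + o(16, j(p)))*(-369) = -(156 + (⅐)*(-4 - 3*16)/16)*(-369) = -(156 + (⅐)*(1/16)*(-4 - 48))*(-369) = -(156 + (⅐)*(1/16)*(-52))*(-369) = -(156 - 13/28)*(-369) = -4355*(-369)/28 = -1*(-1606995/28) = 1606995/28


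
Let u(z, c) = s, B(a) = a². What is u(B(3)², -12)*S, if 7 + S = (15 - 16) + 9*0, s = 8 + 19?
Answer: -216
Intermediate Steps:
s = 27
u(z, c) = 27
S = -8 (S = -7 + ((15 - 16) + 9*0) = -7 + (-1 + 0) = -7 - 1 = -8)
u(B(3)², -12)*S = 27*(-8) = -216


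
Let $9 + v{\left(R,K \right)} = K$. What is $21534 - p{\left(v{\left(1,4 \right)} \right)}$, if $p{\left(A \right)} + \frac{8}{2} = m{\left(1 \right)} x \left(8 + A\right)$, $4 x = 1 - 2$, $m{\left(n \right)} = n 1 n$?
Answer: $\frac{86155}{4} \approx 21539.0$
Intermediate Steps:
$m{\left(n \right)} = n^{2}$ ($m{\left(n \right)} = n n = n^{2}$)
$v{\left(R,K \right)} = -9 + K$
$x = - \frac{1}{4}$ ($x = \frac{1 - 2}{4} = \frac{1}{4} \left(-1\right) = - \frac{1}{4} \approx -0.25$)
$p{\left(A \right)} = -6 - \frac{A}{4}$ ($p{\left(A \right)} = -4 + 1^{2} \left(- \frac{1}{4}\right) \left(8 + A\right) = -4 + 1 \left(- \frac{1}{4}\right) \left(8 + A\right) = -4 - \frac{8 + A}{4} = -4 - \left(2 + \frac{A}{4}\right) = -6 - \frac{A}{4}$)
$21534 - p{\left(v{\left(1,4 \right)} \right)} = 21534 - \left(-6 - \frac{-9 + 4}{4}\right) = 21534 - \left(-6 - - \frac{5}{4}\right) = 21534 - \left(-6 + \frac{5}{4}\right) = 21534 - - \frac{19}{4} = 21534 + \frac{19}{4} = \frac{86155}{4}$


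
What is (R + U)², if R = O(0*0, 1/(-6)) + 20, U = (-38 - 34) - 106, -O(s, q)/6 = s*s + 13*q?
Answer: 21025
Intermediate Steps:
O(s, q) = -78*q - 6*s² (O(s, q) = -6*(s*s + 13*q) = -6*(s² + 13*q) = -78*q - 6*s²)
U = -178 (U = -72 - 106 = -178)
R = 33 (R = (-78/(-6) - 6*(0*0)²) + 20 = (-78*(-⅙) - 6*0²) + 20 = (13 - 6*0) + 20 = (13 + 0) + 20 = 13 + 20 = 33)
(R + U)² = (33 - 178)² = (-145)² = 21025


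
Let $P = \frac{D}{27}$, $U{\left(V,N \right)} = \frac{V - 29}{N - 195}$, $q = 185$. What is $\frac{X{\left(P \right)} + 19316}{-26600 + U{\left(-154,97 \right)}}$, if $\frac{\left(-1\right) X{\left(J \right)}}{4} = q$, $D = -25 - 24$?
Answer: $- \frac{42336}{60619} \approx -0.69839$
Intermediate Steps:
$D = -49$
$U{\left(V,N \right)} = \frac{-29 + V}{-195 + N}$
$P = - \frac{49}{27} \approx -1.8148$
$X{\left(J \right)} = -740$ ($X{\left(J \right)} = \left(-4\right) 185 = -740$)
$\frac{X{\left(P \right)} + 19316}{-26600 + U{\left(-154,97 \right)}} = \frac{-740 + 19316}{-26600 + \frac{-29 - 154}{-195 + 97}} = \frac{18576}{-26600 + \frac{1}{-98} \left(-183\right)} = \frac{18576}{-26600 - - \frac{183}{98}} = \frac{18576}{-26600 + \frac{183}{98}} = \frac{18576}{- \frac{2606617}{98}} = 18576 \left(- \frac{98}{2606617}\right) = - \frac{42336}{60619}$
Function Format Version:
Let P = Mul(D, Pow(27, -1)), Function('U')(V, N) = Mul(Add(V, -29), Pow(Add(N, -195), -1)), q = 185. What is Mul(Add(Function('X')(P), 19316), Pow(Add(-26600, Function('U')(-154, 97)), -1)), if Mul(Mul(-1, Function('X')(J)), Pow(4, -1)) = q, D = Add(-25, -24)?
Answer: Rational(-42336, 60619) ≈ -0.69839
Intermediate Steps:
D = -49
Function('U')(V, N) = Mul(Pow(Add(-195, N), -1), Add(-29, V)) (Function('U')(V, N) = Mul(Add(-29, V), Pow(Add(-195, N), -1)) = Mul(Pow(Add(-195, N), -1), Add(-29, V)))
P = Rational(-49, 27) (P = Mul(-49, Pow(27, -1)) = Mul(-49, Rational(1, 27)) = Rational(-49, 27) ≈ -1.8148)
Function('X')(J) = -740 (Function('X')(J) = Mul(-4, 185) = -740)
Mul(Add(Function('X')(P), 19316), Pow(Add(-26600, Function('U')(-154, 97)), -1)) = Mul(Add(-740, 19316), Pow(Add(-26600, Mul(Pow(Add(-195, 97), -1), Add(-29, -154))), -1)) = Mul(18576, Pow(Add(-26600, Mul(Pow(-98, -1), -183)), -1)) = Mul(18576, Pow(Add(-26600, Mul(Rational(-1, 98), -183)), -1)) = Mul(18576, Pow(Add(-26600, Rational(183, 98)), -1)) = Mul(18576, Pow(Rational(-2606617, 98), -1)) = Mul(18576, Rational(-98, 2606617)) = Rational(-42336, 60619)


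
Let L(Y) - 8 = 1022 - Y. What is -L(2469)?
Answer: 1439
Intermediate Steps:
L(Y) = 1030 - Y (L(Y) = 8 + (1022 - Y) = 1030 - Y)
-L(2469) = -(1030 - 1*2469) = -(1030 - 2469) = -1*(-1439) = 1439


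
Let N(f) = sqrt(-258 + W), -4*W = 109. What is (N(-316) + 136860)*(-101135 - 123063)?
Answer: -30683738280 - 112099*I*sqrt(1141) ≈ -3.0684e+10 - 3.7866e+6*I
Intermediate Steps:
W = -109/4 (W = -1/4*109 = -109/4 ≈ -27.250)
N(f) = I*sqrt(1141)/2 (N(f) = sqrt(-258 - 109/4) = sqrt(-1141/4) = I*sqrt(1141)/2)
(N(-316) + 136860)*(-101135 - 123063) = (I*sqrt(1141)/2 + 136860)*(-101135 - 123063) = (136860 + I*sqrt(1141)/2)*(-224198) = -30683738280 - 112099*I*sqrt(1141)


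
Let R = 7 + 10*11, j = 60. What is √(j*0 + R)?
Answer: 3*√13 ≈ 10.817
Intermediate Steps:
R = 117 (R = 7 + 110 = 117)
√(j*0 + R) = √(60*0 + 117) = √(0 + 117) = √117 = 3*√13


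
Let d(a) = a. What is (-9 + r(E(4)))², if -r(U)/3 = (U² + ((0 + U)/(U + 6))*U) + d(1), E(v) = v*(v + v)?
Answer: 3615857424/361 ≈ 1.0016e+7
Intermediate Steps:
E(v) = 2*v² (E(v) = v*(2*v) = 2*v²)
r(U) = -3 - 3*U² - 3*U²/(6 + U) (r(U) = -3*((U² + ((0 + U)/(U + 6))*U) + 1) = -3*((U² + (U/(6 + U))*U) + 1) = -3*((U² + U²/(6 + U)) + 1) = -3*(1 + U² + U²/(6 + U)) = -3 - 3*U² - 3*U²/(6 + U))
(-9 + r(E(4)))² = (-9 + 3*(-6 - 2*4² - (2*4²)³ - 7*(2*4²)²)/(6 + 2*4²))² = (-9 + 3*(-6 - 2*16 - (2*16)³ - 7*(2*16)²)/(6 + 2*16))² = (-9 + 3*(-6 - 1*32 - 1*32³ - 7*32²)/(6 + 32))² = (-9 + 3*(-6 - 32 - 1*32768 - 7*1024)/38)² = (-9 + 3*(1/38)*(-6 - 32 - 32768 - 7168))² = (-9 + 3*(1/38)*(-39974))² = (-9 - 59961/19)² = (-60132/19)² = 3615857424/361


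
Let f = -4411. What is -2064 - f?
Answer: 2347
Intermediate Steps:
-2064 - f = -2064 - 1*(-4411) = -2064 + 4411 = 2347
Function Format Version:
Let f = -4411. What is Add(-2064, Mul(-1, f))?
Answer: 2347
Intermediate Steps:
Add(-2064, Mul(-1, f)) = Add(-2064, Mul(-1, -4411)) = Add(-2064, 4411) = 2347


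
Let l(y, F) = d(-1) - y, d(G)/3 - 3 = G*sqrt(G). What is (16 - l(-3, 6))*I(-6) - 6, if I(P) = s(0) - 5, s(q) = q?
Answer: -26 - 15*I ≈ -26.0 - 15.0*I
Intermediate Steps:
d(G) = 9 + 3*G**(3/2) (d(G) = 9 + 3*(G*sqrt(G)) = 9 + 3*G**(3/2))
I(P) = -5 (I(P) = 0 - 5 = -5)
l(y, F) = 9 - y - 3*I (l(y, F) = (9 + 3*(-1)**(3/2)) - y = (9 + 3*(-I)) - y = (9 - 3*I) - y = 9 - y - 3*I)
(16 - l(-3, 6))*I(-6) - 6 = (16 - (9 - 1*(-3) - 3*I))*(-5) - 6 = (16 - (9 + 3 - 3*I))*(-5) - 6 = (16 - (12 - 3*I))*(-5) - 6 = (16 + (-12 + 3*I))*(-5) - 6 = (4 + 3*I)*(-5) - 6 = (-20 - 15*I) - 6 = -26 - 15*I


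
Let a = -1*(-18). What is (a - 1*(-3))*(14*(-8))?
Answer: -2352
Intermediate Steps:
a = 18
(a - 1*(-3))*(14*(-8)) = (18 - 1*(-3))*(14*(-8)) = (18 + 3)*(-112) = 21*(-112) = -2352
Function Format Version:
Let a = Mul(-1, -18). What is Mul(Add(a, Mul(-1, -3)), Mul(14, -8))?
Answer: -2352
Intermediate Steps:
a = 18
Mul(Add(a, Mul(-1, -3)), Mul(14, -8)) = Mul(Add(18, Mul(-1, -3)), Mul(14, -8)) = Mul(Add(18, 3), -112) = Mul(21, -112) = -2352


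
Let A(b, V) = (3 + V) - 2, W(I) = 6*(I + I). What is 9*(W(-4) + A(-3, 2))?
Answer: -405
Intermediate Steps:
W(I) = 12*I (W(I) = 6*(2*I) = 12*I)
A(b, V) = 1 + V
9*(W(-4) + A(-3, 2)) = 9*(12*(-4) + (1 + 2)) = 9*(-48 + 3) = 9*(-45) = -405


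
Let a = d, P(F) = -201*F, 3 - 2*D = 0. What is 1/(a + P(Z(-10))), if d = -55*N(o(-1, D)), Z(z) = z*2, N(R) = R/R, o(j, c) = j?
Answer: 1/3965 ≈ 0.00025221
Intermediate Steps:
D = 3/2 (D = 3/2 - ½*0 = 3/2 + 0 = 3/2 ≈ 1.5000)
N(R) = 1
Z(z) = 2*z
d = -55 (d = -55*1 = -55)
a = -55
1/(a + P(Z(-10))) = 1/(-55 - 402*(-10)) = 1/(-55 - 201*(-20)) = 1/(-55 + 4020) = 1/3965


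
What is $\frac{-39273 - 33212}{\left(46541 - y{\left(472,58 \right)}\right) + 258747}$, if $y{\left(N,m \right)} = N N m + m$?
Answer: $\frac{72485}{12616242} \approx 0.0057454$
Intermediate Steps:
$y{\left(N,m \right)} = m + m N^{2}$ ($y{\left(N,m \right)} = N^{2} m + m = m N^{2} + m = m + m N^{2}$)
$\frac{-39273 - 33212}{\left(46541 - y{\left(472,58 \right)}\right) + 258747} = \frac{-39273 - 33212}{\left(46541 - 58 \left(1 + 472^{2}\right)\right) + 258747} = - \frac{72485}{\left(46541 - 58 \left(1 + 222784\right)\right) + 258747} = - \frac{72485}{\left(46541 - 58 \cdot 222785\right) + 258747} = - \frac{72485}{\left(46541 - 12921530\right) + 258747} = - \frac{72485}{-12874989 + 258747} = - \frac{72485}{-12616242} = \left(-72485\right) \left(- \frac{1}{12616242}\right) = \frac{72485}{12616242}$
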